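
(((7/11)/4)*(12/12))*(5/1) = 35/44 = 0.80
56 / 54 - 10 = -242 / 27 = -8.96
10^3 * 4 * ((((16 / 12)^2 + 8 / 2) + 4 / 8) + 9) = 550000 / 9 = 61111.11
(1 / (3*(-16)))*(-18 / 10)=3 / 80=0.04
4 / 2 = 2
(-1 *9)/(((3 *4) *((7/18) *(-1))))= 27/14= 1.93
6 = 6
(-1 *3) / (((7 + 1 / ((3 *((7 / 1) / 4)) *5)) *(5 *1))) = -63 / 739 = -0.09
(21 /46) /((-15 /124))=-434 /115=-3.77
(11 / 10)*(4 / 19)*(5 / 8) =11 / 76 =0.14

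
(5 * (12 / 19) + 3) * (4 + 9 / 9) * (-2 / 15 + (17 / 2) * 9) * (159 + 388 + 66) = 54770937 / 38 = 1441340.45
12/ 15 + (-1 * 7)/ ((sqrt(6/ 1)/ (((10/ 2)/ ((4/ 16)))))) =-56.35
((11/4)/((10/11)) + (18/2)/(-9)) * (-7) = -567/40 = -14.18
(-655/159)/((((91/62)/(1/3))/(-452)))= 18355720/43407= 422.87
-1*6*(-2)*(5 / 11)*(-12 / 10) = -72 / 11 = -6.55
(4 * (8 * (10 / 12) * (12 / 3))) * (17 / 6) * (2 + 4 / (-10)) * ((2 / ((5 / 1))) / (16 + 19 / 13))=113152 / 10215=11.08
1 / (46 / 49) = 49 / 46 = 1.07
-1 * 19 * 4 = -76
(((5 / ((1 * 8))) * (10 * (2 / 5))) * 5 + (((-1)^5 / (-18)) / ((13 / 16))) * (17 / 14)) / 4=20611 / 6552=3.15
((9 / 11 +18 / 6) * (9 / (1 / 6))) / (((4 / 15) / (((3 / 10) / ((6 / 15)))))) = 25515 / 44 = 579.89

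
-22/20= -11/10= -1.10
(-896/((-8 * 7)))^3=4096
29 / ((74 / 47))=1363 / 74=18.42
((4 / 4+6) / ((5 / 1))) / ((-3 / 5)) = -7 / 3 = -2.33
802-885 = -83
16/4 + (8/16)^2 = 17/4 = 4.25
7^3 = 343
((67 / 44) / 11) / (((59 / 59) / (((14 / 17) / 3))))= 469 / 12342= 0.04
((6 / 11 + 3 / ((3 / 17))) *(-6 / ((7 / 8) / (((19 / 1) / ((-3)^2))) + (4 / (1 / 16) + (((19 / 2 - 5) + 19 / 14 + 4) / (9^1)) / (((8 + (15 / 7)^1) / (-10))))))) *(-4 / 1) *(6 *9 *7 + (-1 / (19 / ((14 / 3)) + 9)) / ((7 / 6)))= 3457307680128 / 1375900933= 2512.76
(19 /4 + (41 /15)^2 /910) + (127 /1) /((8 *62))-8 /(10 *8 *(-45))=84908951 /16926000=5.02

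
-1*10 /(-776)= 0.01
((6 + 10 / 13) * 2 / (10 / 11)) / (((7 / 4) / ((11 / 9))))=42592 / 4095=10.40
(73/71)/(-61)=-73/4331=-0.02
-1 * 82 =-82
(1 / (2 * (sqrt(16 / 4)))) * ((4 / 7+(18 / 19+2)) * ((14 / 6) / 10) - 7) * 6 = -9.27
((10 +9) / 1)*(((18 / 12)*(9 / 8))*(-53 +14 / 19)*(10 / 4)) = -134055 / 32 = -4189.22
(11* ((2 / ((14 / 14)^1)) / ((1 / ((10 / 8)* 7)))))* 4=770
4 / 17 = 0.24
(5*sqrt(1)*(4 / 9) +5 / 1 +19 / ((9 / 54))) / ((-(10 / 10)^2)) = -1091 / 9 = -121.22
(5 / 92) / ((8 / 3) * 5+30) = 3 / 2392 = 0.00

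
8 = 8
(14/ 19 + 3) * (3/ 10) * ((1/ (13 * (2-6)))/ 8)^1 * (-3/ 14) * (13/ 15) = 213/ 425600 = 0.00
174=174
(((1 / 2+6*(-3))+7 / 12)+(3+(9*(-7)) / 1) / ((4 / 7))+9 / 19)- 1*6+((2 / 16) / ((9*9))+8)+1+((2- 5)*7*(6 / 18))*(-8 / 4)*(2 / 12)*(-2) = -1515707 / 12312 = -123.11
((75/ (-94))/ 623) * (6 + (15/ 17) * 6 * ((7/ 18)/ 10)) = -15825/ 1991108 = -0.01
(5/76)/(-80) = -1/1216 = -0.00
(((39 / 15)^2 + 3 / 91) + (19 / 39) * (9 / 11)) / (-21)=-179969 / 525525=-0.34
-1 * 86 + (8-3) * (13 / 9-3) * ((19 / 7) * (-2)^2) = -1534 / 9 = -170.44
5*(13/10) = 13/2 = 6.50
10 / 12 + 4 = 29 / 6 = 4.83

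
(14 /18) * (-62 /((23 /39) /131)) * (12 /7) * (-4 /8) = 211172 /23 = 9181.39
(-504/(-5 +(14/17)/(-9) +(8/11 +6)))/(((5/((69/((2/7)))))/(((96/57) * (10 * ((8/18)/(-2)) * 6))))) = 17480365056/52307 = 334187.87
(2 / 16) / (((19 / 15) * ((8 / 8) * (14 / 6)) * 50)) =9 / 10640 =0.00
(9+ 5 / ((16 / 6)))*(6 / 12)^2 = 87 / 32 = 2.72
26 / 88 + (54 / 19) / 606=25343 / 84436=0.30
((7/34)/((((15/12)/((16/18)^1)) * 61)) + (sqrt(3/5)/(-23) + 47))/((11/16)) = 3190352/46665 - 16 * sqrt(15)/1265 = 68.32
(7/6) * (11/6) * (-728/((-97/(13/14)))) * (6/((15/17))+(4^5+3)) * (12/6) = 44842798/1455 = 30819.79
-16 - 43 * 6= -274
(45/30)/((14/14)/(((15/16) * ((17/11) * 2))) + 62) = 765/31796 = 0.02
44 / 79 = 0.56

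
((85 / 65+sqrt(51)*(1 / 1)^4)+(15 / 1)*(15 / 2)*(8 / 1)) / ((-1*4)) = -11717 / 52 - sqrt(51) / 4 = -227.11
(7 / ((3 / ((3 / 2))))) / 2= 7 / 4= 1.75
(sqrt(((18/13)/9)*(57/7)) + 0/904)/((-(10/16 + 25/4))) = -8*sqrt(10374)/5005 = -0.16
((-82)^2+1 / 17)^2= 45212967.06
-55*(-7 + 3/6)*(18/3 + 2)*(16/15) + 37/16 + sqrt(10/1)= sqrt(10) + 146543/48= 3056.14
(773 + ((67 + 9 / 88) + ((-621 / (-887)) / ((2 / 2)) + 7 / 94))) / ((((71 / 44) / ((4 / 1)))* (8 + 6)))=3084867733 / 20719433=148.89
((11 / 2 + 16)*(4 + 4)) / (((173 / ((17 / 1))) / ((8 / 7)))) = 23392 / 1211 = 19.32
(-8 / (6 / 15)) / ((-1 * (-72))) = -5 / 18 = -0.28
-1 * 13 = -13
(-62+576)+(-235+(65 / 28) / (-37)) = 288979 / 1036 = 278.94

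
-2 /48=-1 /24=-0.04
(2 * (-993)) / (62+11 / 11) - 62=-1964 / 21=-93.52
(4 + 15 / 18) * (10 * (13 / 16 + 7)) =18125 / 48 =377.60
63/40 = 1.58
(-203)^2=41209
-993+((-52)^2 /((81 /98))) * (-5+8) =238181 /27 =8821.52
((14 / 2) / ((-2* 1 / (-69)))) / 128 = 483 / 256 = 1.89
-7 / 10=-0.70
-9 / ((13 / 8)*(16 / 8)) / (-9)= 4 / 13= 0.31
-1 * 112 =-112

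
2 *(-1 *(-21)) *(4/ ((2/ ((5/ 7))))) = 60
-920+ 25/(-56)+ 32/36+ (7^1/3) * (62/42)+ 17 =-151051/168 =-899.11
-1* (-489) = 489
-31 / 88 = -0.35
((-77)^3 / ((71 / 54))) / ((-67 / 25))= 616319550 / 4757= 129560.55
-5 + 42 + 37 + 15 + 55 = 144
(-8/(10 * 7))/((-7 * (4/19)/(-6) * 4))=-57/490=-0.12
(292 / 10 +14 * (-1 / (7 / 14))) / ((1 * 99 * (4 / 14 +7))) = 14 / 8415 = 0.00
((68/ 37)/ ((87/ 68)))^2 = 21381376/ 10361961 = 2.06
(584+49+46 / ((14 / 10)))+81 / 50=233617 / 350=667.48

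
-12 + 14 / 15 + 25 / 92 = -14897 / 1380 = -10.79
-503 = -503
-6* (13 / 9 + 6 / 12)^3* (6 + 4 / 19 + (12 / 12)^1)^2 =-804720875 / 350892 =-2293.36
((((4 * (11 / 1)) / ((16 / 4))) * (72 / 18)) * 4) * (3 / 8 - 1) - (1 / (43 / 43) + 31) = -142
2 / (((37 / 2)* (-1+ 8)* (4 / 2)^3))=1 / 518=0.00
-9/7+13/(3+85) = -701/616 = -1.14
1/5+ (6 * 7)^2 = 8821/5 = 1764.20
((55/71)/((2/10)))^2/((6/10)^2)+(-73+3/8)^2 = 15435805009/2903616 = 5316.06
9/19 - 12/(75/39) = -5.77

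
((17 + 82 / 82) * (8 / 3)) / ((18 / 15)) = 40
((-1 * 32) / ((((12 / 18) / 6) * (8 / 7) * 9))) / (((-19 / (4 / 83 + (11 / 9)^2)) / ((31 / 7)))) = 1285508 / 127737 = 10.06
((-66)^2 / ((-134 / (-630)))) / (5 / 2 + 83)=304920 / 1273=239.53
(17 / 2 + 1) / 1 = 19 / 2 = 9.50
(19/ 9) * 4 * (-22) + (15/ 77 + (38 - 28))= -121679/ 693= -175.58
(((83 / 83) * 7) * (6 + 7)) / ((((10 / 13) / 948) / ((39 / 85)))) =21868938 / 425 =51456.32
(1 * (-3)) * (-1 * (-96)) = -288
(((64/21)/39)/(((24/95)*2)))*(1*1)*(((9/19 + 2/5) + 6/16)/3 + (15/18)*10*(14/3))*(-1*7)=-42.55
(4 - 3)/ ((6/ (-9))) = -3/ 2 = -1.50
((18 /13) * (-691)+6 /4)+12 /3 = -951.27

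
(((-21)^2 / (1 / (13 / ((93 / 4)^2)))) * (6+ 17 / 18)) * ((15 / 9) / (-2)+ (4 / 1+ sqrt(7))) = 637000 * sqrt(7) / 8649+ 6051500 / 25947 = 428.09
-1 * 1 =-1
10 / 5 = 2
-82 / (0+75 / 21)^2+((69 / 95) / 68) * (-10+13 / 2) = -10442887 / 1615000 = -6.47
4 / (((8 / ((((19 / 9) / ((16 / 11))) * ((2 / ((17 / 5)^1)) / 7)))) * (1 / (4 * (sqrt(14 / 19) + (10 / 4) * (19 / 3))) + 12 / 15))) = 26125 * sqrt(266) / 5416698644 + 7288054675 / 97500575592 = 0.07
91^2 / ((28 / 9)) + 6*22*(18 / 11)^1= 11511 / 4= 2877.75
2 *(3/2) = 3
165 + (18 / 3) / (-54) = 1484 / 9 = 164.89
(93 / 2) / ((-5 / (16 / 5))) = -744 / 25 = -29.76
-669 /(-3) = 223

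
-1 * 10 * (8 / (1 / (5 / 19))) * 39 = -15600 / 19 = -821.05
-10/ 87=-0.11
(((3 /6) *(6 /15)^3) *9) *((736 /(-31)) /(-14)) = 13248 /27125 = 0.49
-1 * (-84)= 84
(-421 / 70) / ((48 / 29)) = -12209 / 3360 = -3.63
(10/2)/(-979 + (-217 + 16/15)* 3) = -25/8134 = -0.00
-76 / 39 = -1.95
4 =4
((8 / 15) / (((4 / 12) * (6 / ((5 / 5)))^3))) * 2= 2 / 135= 0.01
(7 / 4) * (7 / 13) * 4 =49 / 13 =3.77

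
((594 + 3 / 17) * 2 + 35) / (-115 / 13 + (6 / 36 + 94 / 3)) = 540722 / 10013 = 54.00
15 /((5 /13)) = 39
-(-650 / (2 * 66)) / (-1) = -325 / 66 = -4.92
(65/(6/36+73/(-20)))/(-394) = 1950/41173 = 0.05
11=11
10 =10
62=62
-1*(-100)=100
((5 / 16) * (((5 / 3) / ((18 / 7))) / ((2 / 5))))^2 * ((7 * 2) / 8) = 5359375 / 11943936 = 0.45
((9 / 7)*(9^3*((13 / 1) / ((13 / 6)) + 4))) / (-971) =-65610 / 6797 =-9.65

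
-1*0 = 0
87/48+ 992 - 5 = 15821/16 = 988.81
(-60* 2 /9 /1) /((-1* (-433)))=-40 /1299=-0.03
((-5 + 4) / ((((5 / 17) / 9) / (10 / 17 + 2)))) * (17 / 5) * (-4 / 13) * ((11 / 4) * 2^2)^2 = 3258288 / 325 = 10025.50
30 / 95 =6 / 19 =0.32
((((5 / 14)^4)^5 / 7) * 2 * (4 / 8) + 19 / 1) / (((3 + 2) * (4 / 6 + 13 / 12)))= 11127877971658246039197233 / 5124680644798694095585280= 2.17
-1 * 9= -9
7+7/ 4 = 35/ 4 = 8.75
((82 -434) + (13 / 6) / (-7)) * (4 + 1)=-73985 / 42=-1761.55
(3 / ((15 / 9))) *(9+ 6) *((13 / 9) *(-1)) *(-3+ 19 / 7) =78 / 7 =11.14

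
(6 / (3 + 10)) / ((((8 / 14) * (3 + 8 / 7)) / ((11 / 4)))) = 1617 / 3016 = 0.54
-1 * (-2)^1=2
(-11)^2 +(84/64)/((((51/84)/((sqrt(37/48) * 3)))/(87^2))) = 121 +1112643 * sqrt(111)/272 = 43218.14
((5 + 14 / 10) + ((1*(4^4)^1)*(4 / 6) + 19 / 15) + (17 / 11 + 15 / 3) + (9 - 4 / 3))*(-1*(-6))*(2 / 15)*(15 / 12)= 2118 / 11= 192.55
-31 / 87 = -0.36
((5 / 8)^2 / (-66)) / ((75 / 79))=-79 / 12672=-0.01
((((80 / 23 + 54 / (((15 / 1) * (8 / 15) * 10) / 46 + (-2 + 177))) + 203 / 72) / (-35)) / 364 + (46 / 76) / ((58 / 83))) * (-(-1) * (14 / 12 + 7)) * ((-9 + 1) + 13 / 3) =-149984961938581 / 5786248478400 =-25.92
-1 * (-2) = 2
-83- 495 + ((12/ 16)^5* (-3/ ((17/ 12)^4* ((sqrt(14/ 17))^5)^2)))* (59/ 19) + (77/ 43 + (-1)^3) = -1017054892001/ 1757608832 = -578.66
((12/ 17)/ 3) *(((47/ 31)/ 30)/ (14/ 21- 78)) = -47/ 305660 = -0.00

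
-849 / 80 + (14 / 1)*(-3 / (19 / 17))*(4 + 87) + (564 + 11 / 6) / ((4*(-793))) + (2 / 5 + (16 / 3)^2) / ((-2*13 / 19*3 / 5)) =-112787181731 / 32544720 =-3465.61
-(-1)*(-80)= -80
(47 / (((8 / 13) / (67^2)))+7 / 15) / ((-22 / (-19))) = 781693079 / 2640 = 296095.86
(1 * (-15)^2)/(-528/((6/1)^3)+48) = 405/82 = 4.94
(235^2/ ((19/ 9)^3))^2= 1620789093950625/ 47045881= 34451243.33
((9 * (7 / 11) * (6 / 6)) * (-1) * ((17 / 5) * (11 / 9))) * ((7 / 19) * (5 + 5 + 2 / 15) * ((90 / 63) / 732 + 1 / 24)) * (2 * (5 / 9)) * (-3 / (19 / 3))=35462 / 17385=2.04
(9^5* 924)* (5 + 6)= 600174036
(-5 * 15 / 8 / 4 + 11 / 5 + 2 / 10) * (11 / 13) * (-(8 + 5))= -99 / 160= -0.62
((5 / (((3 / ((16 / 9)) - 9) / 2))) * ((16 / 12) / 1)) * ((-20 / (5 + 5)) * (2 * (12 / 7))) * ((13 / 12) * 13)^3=59406880 / 1701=34924.68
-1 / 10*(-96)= 48 / 5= 9.60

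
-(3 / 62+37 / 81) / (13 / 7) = -17759 / 65286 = -0.27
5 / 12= 0.42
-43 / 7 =-6.14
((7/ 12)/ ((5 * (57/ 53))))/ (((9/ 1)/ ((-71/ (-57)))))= 26341/ 1754460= 0.02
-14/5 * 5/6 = -2.33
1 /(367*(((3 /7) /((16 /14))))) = 8 /1101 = 0.01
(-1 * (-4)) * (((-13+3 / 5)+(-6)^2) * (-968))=-456896 / 5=-91379.20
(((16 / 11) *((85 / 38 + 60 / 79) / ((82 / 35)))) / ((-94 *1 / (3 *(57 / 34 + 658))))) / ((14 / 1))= -275112075 / 98342518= -2.80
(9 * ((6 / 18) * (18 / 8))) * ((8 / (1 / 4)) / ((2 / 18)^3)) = 157464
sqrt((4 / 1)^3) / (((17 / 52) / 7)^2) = 1059968 / 289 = 3667.71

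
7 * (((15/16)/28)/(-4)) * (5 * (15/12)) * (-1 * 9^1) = 3375/1024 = 3.30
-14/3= -4.67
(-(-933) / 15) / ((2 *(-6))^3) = -311 / 8640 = -0.04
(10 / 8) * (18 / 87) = 15 / 58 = 0.26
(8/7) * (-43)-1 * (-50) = 6/7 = 0.86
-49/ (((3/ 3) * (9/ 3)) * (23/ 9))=-147/ 23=-6.39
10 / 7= 1.43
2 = 2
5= 5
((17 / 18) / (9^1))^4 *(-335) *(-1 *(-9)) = -27979535 / 76527504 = -0.37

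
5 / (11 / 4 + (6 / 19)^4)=521284 / 287743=1.81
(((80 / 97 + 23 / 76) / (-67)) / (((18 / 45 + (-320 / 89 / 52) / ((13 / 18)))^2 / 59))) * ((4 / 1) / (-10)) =554662392733345 / 129305826962888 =4.29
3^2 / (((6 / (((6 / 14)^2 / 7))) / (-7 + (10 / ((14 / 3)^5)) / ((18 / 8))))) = -12702447 / 46118408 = -0.28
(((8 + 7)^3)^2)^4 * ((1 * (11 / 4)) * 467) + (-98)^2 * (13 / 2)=86476834350997030735015869390329 / 4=21619208587749257683753970000000.00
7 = 7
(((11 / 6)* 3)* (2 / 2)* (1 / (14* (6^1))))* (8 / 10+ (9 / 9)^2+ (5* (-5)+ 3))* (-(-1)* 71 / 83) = -1.13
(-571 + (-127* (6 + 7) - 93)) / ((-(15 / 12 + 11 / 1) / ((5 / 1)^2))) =231500 / 49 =4724.49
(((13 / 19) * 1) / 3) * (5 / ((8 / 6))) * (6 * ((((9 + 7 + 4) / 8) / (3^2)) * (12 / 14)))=325 / 266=1.22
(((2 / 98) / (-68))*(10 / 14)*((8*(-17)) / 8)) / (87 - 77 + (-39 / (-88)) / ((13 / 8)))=55 / 155036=0.00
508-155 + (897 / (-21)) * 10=-519 / 7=-74.14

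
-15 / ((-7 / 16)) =240 / 7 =34.29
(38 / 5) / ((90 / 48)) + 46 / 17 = 8618 / 1275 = 6.76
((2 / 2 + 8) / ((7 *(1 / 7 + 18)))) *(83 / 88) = 747 / 11176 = 0.07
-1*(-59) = 59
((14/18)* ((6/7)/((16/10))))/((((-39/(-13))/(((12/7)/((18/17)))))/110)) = 4675/189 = 24.74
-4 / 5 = -0.80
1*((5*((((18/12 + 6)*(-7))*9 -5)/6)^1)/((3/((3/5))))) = -955/12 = -79.58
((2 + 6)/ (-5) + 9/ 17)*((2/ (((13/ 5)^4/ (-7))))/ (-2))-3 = -118172/ 37349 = -3.16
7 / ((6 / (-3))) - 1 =-9 / 2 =-4.50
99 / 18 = 11 / 2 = 5.50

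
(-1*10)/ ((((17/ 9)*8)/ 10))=-6.62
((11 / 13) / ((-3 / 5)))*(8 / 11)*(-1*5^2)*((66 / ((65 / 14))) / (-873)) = -61600 / 147537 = -0.42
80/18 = 40/9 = 4.44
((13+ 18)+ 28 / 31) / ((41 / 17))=16813 / 1271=13.23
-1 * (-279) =279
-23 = -23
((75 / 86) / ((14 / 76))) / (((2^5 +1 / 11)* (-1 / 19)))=-297825 / 106253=-2.80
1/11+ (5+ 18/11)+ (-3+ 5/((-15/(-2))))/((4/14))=-95/66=-1.44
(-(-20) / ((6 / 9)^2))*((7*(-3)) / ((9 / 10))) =-1050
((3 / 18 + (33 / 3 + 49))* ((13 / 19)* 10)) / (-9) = -1235 / 27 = -45.74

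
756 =756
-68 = -68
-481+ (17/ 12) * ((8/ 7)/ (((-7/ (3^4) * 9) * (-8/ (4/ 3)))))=-23552/ 49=-480.65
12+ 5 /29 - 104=-2663 /29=-91.83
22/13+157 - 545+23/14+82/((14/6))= -63613/182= -349.52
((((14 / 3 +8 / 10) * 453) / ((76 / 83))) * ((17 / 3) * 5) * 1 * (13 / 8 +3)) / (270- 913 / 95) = 1616067685 / 1187376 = 1361.04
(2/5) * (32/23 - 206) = -9412/115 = -81.84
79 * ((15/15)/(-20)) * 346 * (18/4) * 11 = -1353033/20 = -67651.65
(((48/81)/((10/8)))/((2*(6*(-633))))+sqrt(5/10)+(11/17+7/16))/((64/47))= 47*sqrt(2)/128+3554296181/4462801920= 1.32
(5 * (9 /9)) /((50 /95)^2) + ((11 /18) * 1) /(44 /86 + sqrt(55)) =1849 * sqrt(55) /165618 + 29884589 /1656180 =18.13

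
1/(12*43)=1/516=0.00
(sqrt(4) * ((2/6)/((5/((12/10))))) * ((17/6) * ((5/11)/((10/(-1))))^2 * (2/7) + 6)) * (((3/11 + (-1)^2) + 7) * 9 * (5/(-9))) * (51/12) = -13481221/79860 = -168.81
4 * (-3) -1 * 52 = -64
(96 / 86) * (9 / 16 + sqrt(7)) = 27 / 43 + 48 * sqrt(7) / 43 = 3.58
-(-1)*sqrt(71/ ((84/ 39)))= sqrt(6461)/ 14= 5.74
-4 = -4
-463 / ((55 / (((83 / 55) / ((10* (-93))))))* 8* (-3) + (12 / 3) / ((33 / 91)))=-1268157 / 2228124212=-0.00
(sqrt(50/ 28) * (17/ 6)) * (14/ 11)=85 * sqrt(14)/ 66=4.82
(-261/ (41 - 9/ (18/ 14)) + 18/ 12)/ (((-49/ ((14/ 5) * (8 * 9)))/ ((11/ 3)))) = 1584/ 17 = 93.18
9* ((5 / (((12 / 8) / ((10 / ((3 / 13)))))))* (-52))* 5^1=-338000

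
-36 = -36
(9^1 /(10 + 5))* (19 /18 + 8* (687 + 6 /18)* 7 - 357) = 137285 /6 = 22880.83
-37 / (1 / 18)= -666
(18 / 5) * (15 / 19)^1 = 54 / 19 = 2.84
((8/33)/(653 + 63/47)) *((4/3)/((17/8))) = 0.00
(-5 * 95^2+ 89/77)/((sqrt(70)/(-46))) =248093.22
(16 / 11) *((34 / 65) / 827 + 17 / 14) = 7314488 / 4139135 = 1.77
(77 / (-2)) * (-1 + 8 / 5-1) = 15.40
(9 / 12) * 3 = 2.25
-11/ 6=-1.83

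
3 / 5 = 0.60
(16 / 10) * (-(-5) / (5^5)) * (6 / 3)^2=32 / 3125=0.01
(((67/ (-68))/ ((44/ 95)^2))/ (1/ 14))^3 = -75833335708916078125/ 285202159796224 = -265893.27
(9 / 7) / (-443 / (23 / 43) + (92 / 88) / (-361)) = -182666 / 117668201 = -0.00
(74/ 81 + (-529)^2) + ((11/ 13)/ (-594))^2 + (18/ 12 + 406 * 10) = 139908737827/ 492804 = 283903.41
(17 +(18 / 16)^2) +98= 7441 / 64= 116.27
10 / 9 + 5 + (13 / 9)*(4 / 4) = 68 / 9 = 7.56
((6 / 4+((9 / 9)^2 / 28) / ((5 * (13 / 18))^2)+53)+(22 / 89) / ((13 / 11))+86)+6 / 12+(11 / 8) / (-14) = 5942974669 / 42114800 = 141.11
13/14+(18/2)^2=1147/14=81.93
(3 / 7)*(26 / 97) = 78 / 679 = 0.11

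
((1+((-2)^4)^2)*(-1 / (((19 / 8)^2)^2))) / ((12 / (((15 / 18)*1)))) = -657920 / 1172889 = -0.56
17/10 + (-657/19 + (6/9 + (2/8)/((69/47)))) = -280047/8740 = -32.04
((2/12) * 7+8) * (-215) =-11825/6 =-1970.83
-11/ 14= -0.79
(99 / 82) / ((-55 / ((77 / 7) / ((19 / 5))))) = -99 / 1558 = -0.06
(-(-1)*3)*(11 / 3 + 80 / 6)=51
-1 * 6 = -6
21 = 21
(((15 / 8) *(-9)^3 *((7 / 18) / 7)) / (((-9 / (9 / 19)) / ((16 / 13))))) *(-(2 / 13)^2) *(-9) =1.05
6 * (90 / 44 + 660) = 43695 / 11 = 3972.27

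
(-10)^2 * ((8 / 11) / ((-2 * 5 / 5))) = -400 / 11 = -36.36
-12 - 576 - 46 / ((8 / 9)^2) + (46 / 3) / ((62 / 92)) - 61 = -2036971 / 2976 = -684.47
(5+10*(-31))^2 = 93025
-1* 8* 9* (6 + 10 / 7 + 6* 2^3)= -27936 / 7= -3990.86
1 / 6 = 0.17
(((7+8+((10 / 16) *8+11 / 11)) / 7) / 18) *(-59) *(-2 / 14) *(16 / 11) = 2.04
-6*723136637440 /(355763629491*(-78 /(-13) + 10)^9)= -1412376245 /7958297675885969408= -0.00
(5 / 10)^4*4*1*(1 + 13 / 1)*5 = 35 / 2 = 17.50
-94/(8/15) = -705/4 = -176.25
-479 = -479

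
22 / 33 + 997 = 997.67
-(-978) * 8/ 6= 1304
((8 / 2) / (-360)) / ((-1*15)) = 1 / 1350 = 0.00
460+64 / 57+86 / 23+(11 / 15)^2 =45760427 / 98325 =465.40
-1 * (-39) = 39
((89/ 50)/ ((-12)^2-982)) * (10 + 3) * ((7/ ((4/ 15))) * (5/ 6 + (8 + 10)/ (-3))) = 251069/ 67040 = 3.75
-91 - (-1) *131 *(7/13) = -266/13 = -20.46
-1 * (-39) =39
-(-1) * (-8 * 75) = -600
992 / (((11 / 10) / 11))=9920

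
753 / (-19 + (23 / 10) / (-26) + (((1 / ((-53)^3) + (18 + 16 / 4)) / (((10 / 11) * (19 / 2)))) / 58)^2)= -3293568862319790169050 / 83483146521738505829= -39.45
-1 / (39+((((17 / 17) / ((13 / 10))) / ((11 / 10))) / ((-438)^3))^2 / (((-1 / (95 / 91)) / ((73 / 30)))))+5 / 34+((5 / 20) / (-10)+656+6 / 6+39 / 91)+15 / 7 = 8265391205282787432762511153 / 12529625705988077199324280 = 659.67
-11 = -11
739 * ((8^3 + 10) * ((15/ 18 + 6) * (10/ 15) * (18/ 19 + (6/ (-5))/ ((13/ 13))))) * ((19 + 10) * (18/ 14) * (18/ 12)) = -16511985432/ 665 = -24830053.28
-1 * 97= -97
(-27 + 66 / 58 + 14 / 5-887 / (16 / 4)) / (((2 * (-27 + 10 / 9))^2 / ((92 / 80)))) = -264529233 / 2519009600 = -0.11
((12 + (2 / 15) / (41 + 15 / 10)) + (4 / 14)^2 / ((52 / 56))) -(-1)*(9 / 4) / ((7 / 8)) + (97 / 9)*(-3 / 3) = 1352167 / 348075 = 3.88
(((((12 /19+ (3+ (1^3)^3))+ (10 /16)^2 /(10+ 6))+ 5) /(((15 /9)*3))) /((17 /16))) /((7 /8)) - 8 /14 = 8011 /5320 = 1.51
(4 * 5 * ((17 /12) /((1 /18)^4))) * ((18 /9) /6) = 991440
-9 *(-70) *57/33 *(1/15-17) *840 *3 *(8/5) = -817254144/11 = -74295831.27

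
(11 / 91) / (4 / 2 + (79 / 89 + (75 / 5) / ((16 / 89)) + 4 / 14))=15664 / 11223381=0.00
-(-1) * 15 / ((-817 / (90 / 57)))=-450 / 15523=-0.03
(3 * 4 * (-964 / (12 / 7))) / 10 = -3374 / 5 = -674.80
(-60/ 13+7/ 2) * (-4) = 58/ 13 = 4.46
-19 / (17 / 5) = -95 / 17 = -5.59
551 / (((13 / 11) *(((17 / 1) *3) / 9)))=18183 / 221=82.28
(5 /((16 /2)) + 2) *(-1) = -21 /8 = -2.62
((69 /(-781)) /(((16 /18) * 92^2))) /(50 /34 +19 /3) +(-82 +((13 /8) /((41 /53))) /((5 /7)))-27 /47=-702134102012451 /8817056638720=-79.63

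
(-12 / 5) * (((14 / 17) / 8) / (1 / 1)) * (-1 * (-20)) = -84 / 17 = -4.94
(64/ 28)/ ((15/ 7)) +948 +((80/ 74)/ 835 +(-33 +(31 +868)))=168229574/ 92685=1815.07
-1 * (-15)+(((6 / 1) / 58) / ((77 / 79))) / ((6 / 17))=68333 / 4466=15.30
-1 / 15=-0.07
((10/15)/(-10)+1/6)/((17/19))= 0.11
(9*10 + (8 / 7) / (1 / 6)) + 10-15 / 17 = 12611 / 119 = 105.97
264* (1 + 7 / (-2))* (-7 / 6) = 770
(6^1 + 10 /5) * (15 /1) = 120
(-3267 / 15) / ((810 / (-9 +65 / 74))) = 2.18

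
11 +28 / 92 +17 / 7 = 2211 / 161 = 13.73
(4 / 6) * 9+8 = 14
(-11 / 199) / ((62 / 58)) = -319 / 6169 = -0.05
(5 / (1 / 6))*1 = 30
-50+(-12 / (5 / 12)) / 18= -258 / 5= -51.60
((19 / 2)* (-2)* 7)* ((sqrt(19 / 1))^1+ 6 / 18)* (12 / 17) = -1596* sqrt(19) / 17 - 532 / 17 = -440.52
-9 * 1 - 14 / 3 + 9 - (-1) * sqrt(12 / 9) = -14 / 3 + 2 * sqrt(3) / 3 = -3.51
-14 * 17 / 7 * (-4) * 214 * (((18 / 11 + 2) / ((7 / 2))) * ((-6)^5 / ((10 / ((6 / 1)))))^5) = -3217067679776111824157540352 / 48125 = -66848159579763362579896.94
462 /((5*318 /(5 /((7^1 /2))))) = 22 /53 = 0.42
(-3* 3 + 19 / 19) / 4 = -2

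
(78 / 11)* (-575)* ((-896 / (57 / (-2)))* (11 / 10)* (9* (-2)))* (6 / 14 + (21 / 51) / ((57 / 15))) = 8363197440 / 6137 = 1362750.11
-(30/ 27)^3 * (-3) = 1000/ 243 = 4.12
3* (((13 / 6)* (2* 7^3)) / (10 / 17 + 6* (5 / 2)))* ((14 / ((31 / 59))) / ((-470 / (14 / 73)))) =-438292946 / 140928325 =-3.11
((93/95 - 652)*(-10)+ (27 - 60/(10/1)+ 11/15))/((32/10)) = 2041.23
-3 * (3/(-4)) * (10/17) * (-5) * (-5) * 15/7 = 16875/238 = 70.90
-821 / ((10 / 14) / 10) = -11494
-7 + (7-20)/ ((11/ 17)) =-298/ 11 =-27.09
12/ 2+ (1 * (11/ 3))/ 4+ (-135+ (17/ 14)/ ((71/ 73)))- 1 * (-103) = -142151/ 5964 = -23.83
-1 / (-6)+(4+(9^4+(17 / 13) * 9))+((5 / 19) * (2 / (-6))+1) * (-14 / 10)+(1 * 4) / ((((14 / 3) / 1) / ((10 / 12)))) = 113705489 / 17290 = 6576.37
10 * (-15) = -150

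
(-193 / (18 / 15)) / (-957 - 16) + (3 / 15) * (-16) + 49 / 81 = -1914971 / 788130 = -2.43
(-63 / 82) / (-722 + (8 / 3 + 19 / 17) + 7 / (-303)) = 12019 / 11235968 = 0.00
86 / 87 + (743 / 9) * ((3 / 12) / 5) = 26707 / 5220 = 5.12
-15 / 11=-1.36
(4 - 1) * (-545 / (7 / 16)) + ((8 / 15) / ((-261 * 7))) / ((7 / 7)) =-102416408 / 27405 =-3737.14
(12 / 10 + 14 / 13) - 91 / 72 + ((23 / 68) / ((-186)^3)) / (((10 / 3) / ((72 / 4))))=1.01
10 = 10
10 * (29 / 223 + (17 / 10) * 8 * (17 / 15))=519926 / 3345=155.43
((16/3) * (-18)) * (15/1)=-1440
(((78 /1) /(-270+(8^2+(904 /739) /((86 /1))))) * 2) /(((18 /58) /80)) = -383357728 /1963683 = -195.22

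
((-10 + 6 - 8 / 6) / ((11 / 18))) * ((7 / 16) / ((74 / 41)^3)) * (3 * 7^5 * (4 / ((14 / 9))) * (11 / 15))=-31275591669 / 506530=-61744.80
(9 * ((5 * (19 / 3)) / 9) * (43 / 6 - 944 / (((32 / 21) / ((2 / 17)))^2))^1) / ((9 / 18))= 2029105 / 20808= 97.52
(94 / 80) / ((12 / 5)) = 47 / 96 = 0.49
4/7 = 0.57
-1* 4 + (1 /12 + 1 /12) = -23 /6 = -3.83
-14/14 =-1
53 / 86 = 0.62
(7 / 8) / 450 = 7 / 3600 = 0.00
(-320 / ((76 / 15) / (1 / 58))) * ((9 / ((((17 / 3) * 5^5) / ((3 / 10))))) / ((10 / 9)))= -4374 / 29271875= -0.00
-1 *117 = -117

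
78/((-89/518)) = -40404/89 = -453.98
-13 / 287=-0.05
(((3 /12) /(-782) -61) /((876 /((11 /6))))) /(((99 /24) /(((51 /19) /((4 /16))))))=-0.33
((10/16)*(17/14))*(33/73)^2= 92565/596848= 0.16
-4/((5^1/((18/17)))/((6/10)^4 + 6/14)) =-175824/371875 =-0.47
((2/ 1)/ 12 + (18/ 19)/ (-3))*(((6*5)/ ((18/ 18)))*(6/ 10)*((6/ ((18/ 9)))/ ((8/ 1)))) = -153/ 152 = -1.01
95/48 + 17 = 911/48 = 18.98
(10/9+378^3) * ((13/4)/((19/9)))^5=592072270481558997/1267762688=467021372.44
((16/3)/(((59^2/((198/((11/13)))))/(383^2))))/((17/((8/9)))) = 488180992/177531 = 2749.84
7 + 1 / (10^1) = 71 / 10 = 7.10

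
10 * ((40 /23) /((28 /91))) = 1300 /23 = 56.52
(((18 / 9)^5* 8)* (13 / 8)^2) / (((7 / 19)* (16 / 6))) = 9633 / 14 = 688.07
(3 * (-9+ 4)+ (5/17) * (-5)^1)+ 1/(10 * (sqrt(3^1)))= -16.41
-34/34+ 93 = 92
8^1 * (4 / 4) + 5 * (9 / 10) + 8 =41 / 2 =20.50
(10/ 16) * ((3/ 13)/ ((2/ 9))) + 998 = 207719/ 208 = 998.65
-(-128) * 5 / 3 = 640 / 3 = 213.33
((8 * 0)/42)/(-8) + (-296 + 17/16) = -4719/16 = -294.94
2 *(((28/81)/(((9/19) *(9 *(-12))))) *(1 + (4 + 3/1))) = -2128/19683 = -0.11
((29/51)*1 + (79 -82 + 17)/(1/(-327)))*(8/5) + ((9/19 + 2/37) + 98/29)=-38054286589/5198685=-7319.98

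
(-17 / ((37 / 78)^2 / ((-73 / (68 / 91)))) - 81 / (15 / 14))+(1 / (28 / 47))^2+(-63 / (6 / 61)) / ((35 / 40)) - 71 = 34907823037 / 5366480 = 6504.79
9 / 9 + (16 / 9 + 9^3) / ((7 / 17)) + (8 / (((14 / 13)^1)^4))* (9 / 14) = 1076732129 / 605052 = 1779.57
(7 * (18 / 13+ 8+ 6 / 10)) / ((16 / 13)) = 4543 / 80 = 56.79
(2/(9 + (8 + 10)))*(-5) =-10/27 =-0.37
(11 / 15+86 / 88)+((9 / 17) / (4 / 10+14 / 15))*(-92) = -390667 / 11220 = -34.82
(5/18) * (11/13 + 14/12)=785/1404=0.56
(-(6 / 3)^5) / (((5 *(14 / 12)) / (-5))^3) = 6912 / 343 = 20.15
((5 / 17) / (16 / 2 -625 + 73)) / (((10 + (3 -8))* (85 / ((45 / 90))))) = -1 / 1572160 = -0.00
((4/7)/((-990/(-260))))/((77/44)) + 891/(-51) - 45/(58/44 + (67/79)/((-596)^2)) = -1422954284509/27618005877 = -51.52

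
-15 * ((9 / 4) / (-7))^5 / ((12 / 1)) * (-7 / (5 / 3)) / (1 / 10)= -885735 / 4917248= -0.18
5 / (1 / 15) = 75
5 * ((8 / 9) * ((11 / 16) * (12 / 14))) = 55 / 21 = 2.62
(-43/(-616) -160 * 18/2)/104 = -886997/64064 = -13.85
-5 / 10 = -1 / 2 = -0.50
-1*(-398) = 398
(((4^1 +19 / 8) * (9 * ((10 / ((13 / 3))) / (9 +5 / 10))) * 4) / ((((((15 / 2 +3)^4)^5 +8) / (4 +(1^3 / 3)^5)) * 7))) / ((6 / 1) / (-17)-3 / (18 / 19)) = -842446929920 / 24670462794349534673049959503057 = -0.00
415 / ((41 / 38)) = 15770 / 41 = 384.63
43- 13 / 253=10866 / 253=42.95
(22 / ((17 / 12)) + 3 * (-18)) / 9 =-218 / 51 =-4.27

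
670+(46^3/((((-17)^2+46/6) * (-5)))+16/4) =1353646/2225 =608.38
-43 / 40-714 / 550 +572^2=719799579 / 2200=327181.63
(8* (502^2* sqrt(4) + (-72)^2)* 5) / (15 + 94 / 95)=1934929600 / 1519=1273818.04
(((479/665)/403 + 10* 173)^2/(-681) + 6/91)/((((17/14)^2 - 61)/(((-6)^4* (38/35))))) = 247623837702556712832/2383611909098875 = 103885.97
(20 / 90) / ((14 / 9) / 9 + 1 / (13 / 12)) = 117 / 577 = 0.20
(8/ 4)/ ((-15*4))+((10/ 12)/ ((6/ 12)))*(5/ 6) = 61/ 45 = 1.36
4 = 4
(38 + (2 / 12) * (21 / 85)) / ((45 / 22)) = 71137 / 3825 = 18.60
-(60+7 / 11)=-667 / 11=-60.64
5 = 5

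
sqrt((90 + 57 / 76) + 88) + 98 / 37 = 98 / 37 + sqrt(715) / 2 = 16.02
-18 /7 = -2.57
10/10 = 1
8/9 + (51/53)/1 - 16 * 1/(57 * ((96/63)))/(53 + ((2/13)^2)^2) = 16898989589/9146071458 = 1.85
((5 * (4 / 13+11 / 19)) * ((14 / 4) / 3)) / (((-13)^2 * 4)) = 2555 / 333944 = 0.01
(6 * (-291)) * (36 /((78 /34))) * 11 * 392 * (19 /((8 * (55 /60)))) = -3979287648 /13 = -306099049.85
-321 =-321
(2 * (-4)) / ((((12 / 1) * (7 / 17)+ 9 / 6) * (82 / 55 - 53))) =14960 / 620427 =0.02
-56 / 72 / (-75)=7 / 675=0.01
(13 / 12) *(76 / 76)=13 / 12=1.08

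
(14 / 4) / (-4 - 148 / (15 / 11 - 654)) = -50253 / 54176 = -0.93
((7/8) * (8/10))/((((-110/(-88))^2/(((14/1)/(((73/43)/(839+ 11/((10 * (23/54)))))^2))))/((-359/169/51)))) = -4874573324568683456/75929107434375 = -64199.01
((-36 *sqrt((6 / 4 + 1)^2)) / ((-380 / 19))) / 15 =3 / 10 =0.30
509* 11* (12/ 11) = 6108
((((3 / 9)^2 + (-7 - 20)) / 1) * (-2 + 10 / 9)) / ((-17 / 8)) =-15488 / 1377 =-11.25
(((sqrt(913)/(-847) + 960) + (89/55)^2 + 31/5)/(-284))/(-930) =244223/66580250 - sqrt(913)/223709640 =0.00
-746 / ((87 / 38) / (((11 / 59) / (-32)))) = 1.90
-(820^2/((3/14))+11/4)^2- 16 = -1417856324553793/144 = -9846224476068.01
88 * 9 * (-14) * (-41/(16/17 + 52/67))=43149876/163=264723.17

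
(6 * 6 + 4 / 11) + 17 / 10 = 4187 / 110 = 38.06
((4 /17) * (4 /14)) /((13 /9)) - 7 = -10757 /1547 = -6.95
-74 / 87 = -0.85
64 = 64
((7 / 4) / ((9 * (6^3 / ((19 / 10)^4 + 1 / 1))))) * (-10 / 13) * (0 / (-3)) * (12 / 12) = 0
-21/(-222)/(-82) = -7/6068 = -0.00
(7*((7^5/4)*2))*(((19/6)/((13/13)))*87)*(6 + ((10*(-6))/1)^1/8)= -194473797/8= -24309224.62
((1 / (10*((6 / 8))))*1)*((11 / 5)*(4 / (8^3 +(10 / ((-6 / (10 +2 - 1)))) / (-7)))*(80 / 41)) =9856 / 2215435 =0.00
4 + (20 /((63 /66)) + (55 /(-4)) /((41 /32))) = 12244 /861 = 14.22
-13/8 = -1.62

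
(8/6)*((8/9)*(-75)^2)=20000/3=6666.67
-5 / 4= -1.25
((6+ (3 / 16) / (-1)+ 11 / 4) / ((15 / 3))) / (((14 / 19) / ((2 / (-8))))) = -2603 / 4480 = -0.58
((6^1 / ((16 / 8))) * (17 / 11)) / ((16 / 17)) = 867 / 176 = 4.93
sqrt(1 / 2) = sqrt(2) / 2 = 0.71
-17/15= -1.13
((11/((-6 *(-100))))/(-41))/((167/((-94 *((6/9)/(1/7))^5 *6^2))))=278055008/13865175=20.05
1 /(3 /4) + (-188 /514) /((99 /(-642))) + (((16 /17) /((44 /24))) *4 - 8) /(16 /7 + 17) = 22038872 /6487965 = 3.40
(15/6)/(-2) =-5/4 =-1.25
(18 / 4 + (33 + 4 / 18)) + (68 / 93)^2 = 220589 / 5766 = 38.26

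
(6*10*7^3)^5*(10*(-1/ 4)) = -9229259575329192000000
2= 2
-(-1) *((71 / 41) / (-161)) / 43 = -71 / 283843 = -0.00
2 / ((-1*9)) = -2 / 9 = -0.22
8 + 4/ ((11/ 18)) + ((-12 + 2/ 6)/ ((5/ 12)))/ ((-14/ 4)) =248/ 11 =22.55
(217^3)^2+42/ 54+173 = 939725285095285/ 9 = 104413920566142.78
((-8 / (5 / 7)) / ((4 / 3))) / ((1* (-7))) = 6 / 5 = 1.20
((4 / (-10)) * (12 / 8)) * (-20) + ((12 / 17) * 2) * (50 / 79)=17316 / 1343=12.89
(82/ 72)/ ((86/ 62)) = 1271/ 1548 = 0.82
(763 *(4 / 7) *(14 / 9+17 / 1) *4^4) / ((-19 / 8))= -149118976 / 171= -872040.80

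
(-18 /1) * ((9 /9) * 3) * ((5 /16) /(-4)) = 135 /32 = 4.22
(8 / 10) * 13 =52 / 5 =10.40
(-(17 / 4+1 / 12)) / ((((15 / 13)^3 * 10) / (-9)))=28561 / 11250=2.54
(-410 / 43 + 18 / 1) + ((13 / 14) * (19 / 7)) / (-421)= 15007291 / 1774094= 8.46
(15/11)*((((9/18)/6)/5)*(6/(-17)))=-3/374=-0.01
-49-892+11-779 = -1709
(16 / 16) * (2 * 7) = 14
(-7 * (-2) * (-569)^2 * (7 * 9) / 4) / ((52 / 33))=4711693833 / 104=45304748.39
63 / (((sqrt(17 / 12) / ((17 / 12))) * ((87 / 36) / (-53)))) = -6678 * sqrt(51) / 29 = -1644.50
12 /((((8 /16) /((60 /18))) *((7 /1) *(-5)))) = -16 /7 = -2.29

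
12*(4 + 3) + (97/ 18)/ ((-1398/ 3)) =704495/ 8388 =83.99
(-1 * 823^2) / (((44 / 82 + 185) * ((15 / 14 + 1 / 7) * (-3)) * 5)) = 388786846 / 1939785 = 200.43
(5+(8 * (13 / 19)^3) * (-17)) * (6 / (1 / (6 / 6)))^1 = -1586982 / 6859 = -231.37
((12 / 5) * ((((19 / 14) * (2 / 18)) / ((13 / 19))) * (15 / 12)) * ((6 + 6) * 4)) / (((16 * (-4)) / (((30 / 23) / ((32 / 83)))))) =-449445 / 267904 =-1.68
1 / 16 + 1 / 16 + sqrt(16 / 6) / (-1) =1 / 8 - 2 * sqrt(6) / 3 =-1.51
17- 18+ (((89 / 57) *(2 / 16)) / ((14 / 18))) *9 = 1339 / 1064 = 1.26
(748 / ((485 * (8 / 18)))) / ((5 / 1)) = 1683 / 2425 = 0.69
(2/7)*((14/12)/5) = 1/15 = 0.07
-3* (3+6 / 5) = -63 / 5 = -12.60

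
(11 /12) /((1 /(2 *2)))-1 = 8 /3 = 2.67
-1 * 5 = -5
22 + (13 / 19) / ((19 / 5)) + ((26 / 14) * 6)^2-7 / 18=46472183 / 318402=145.95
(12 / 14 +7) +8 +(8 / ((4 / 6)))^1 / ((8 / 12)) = 237 / 7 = 33.86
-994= -994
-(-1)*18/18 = 1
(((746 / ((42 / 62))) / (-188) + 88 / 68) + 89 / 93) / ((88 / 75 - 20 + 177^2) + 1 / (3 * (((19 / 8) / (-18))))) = -0.00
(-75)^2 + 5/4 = 22505/4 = 5626.25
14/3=4.67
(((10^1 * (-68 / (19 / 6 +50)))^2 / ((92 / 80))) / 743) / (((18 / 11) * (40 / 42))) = 19420800 / 158090339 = 0.12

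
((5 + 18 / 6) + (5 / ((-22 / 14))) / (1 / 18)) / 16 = -271 / 88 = -3.08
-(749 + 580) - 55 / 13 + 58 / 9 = -155234 / 117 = -1326.79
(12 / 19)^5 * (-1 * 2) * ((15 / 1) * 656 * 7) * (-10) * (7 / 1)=2399536742400 / 2476099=969079.48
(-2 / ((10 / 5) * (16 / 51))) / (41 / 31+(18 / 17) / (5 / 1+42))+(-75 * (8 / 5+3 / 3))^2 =20268799581 / 533072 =38022.63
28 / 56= 1 / 2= 0.50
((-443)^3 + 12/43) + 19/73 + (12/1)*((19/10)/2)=-1364496540977/15695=-86938295.06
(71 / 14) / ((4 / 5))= 355 / 56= 6.34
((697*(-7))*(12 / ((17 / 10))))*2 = -68880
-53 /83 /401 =-53 /33283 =-0.00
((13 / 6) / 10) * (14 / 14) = 13 / 60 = 0.22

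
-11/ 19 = -0.58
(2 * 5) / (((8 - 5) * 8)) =5 / 12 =0.42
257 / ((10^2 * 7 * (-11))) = -257 / 7700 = -0.03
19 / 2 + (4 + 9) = 45 / 2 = 22.50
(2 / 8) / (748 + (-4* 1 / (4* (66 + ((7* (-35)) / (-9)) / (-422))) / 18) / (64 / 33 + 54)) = 231140429 / 691572149642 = 0.00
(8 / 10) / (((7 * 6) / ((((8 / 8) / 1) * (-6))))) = -4 / 35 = -0.11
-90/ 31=-2.90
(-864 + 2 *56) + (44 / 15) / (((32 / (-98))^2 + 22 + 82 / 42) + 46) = -1897321956 / 2523175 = -751.96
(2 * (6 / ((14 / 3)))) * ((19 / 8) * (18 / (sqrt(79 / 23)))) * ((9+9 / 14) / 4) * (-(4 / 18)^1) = -23085 * sqrt(1817) / 30968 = -31.78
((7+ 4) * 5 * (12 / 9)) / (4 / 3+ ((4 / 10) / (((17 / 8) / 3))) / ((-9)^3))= 378675 / 6881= 55.03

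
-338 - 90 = -428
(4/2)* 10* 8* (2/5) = 64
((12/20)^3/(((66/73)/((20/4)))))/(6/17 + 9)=3723/29150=0.13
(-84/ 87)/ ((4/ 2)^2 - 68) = 7/ 464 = 0.02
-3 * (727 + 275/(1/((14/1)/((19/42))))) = -27712.58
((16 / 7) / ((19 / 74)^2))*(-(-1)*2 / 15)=175232 / 37905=4.62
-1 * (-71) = 71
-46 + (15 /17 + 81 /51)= -43.53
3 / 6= 1 / 2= 0.50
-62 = -62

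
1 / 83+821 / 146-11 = -65009 / 12118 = -5.36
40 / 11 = 3.64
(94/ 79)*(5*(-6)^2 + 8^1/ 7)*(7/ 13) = 119192/ 1027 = 116.06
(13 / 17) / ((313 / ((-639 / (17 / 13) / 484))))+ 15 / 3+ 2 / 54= 5951325811 / 1182092076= 5.03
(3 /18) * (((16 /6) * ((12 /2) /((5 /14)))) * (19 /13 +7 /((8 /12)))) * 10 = 34832 /39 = 893.13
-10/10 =-1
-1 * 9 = -9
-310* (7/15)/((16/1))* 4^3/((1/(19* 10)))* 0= 0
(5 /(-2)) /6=-5 /12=-0.42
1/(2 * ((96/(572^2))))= 20449/12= 1704.08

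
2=2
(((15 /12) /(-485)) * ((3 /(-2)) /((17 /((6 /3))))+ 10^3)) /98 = -16997 /646408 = -0.03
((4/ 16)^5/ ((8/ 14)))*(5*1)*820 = 7175/ 1024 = 7.01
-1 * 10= -10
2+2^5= 34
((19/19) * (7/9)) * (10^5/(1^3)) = 700000/9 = 77777.78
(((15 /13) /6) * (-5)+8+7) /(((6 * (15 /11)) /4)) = 803 /117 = 6.86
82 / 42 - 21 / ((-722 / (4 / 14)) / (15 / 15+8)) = 15368 / 7581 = 2.03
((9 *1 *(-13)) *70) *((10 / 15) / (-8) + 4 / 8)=-6825 / 2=-3412.50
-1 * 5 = -5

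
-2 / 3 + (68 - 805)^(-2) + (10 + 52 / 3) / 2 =7061198 / 543169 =13.00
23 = 23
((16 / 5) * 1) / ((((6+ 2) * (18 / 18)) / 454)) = 908 / 5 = 181.60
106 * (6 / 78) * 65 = 530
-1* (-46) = 46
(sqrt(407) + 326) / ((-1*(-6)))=sqrt(407) / 6 + 163 / 3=57.70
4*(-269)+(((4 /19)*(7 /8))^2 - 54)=-1631671 /1444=-1129.97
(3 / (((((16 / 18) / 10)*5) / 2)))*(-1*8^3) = -6912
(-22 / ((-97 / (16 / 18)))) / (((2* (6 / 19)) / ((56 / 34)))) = 23408 / 44523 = 0.53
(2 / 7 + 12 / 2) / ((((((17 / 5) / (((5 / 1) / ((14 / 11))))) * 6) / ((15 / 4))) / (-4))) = -15125 / 833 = -18.16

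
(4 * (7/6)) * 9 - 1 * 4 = 38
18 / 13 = 1.38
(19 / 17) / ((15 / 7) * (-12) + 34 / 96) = -6384 / 144857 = -0.04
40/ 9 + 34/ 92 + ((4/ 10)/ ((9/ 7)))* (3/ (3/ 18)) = 21557/ 2070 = 10.41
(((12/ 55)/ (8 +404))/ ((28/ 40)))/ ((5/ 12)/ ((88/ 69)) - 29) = -192/ 7277053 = -0.00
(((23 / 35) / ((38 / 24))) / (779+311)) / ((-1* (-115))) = 6 / 1812125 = 0.00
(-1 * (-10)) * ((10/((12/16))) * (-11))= -4400/3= -1466.67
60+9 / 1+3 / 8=555 / 8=69.38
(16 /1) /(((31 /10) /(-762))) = -121920 /31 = -3932.90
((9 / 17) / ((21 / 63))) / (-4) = -27 / 68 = -0.40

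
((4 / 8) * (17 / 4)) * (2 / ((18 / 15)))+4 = 181 / 24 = 7.54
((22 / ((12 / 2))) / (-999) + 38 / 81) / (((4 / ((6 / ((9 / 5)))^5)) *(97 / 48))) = 62000000 / 2616381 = 23.70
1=1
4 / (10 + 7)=4 / 17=0.24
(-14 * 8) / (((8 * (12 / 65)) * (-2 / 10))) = 2275 / 6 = 379.17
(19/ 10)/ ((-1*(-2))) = 19/ 20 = 0.95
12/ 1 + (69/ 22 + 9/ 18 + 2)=194/ 11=17.64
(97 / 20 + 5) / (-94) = -197 / 1880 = -0.10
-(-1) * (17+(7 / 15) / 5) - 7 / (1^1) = 757 / 75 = 10.09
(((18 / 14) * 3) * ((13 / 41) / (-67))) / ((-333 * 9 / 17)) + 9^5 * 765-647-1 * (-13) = 96415657039790 / 2134419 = 45171851.00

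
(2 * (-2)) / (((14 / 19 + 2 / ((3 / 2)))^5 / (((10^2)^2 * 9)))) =-6769035641250 / 714924299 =-9468.19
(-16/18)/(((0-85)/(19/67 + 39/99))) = 11984/1691415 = 0.01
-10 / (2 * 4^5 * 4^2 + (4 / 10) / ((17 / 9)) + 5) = -850 / 2785723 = -0.00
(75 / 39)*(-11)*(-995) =273625 / 13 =21048.08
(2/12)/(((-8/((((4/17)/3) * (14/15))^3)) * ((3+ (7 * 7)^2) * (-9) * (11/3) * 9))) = 2744/239737781163375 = 0.00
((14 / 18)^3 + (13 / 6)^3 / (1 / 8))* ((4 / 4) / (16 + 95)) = 59662 / 80919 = 0.74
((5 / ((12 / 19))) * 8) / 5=12.67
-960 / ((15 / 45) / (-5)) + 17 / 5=72017 / 5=14403.40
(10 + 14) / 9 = 2.67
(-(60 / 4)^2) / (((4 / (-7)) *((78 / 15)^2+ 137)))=13125 / 5468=2.40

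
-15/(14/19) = -285/14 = -20.36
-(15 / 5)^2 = -9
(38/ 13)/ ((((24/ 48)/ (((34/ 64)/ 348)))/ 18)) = 969/ 6032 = 0.16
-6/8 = -3/4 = -0.75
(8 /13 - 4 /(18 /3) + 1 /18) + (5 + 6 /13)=1279 /234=5.47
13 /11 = 1.18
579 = 579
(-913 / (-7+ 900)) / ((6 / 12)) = -1826 / 893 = -2.04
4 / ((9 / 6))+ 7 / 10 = 101 / 30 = 3.37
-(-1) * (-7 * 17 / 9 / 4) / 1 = -119 / 36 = -3.31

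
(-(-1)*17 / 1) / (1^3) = 17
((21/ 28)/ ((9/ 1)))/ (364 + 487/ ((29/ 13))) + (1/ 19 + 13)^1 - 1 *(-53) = 254318771/ 3850236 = 66.05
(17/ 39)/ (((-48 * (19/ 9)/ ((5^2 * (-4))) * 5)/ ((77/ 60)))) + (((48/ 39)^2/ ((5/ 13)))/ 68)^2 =126683377/ 1113574800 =0.11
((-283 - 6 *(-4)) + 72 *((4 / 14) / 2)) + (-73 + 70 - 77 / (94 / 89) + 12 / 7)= -30353 / 94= -322.90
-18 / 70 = -9 / 35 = -0.26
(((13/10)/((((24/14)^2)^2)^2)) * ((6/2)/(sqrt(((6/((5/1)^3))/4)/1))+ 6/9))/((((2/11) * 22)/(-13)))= -974251369 * sqrt(30)/3439853568 - 974251369/25798901760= -1.59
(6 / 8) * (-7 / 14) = -3 / 8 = -0.38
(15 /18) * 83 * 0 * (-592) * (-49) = 0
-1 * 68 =-68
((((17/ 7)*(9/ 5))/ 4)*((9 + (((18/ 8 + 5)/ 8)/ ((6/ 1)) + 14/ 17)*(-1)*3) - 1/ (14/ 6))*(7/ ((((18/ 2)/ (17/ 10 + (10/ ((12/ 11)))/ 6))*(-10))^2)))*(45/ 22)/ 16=2074215899/ 291962880000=0.01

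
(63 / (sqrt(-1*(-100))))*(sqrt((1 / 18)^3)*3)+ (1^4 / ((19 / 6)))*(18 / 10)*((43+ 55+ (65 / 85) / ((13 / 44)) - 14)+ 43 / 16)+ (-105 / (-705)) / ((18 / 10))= 7*sqrt(2) / 40+ 277788343 / 5465160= 51.08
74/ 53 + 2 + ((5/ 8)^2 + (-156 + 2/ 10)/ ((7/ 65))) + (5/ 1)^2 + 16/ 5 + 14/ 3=-502207243/ 356160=-1410.06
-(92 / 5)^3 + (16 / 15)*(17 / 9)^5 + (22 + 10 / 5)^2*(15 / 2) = -41714920336 / 22143375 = -1883.86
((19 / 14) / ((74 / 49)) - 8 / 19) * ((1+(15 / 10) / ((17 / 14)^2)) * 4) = 46057 / 11951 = 3.85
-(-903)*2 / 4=903 / 2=451.50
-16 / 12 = -4 / 3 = -1.33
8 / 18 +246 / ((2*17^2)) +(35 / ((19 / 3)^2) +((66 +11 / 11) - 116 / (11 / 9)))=-270262189 / 10328571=-26.17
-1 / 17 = -0.06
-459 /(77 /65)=-29835 /77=-387.47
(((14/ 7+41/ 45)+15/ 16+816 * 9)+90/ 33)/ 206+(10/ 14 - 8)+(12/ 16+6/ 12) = 338584207/ 11420640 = 29.65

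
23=23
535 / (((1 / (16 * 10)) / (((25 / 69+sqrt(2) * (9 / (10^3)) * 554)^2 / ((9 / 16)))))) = 37937920 * sqrt(2) / 69+203166281083072 / 26780625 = 8363885.76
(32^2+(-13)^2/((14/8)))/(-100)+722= 124389/175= 710.79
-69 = -69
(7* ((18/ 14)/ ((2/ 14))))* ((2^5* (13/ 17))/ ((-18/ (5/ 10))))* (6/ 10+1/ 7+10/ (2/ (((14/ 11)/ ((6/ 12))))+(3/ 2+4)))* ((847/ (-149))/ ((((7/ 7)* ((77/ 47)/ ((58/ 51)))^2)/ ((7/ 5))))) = 231463155248/ 603930525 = 383.26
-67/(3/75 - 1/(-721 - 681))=-2348350/1427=-1645.66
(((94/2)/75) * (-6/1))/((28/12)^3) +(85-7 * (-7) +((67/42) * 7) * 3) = 2867549/17150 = 167.20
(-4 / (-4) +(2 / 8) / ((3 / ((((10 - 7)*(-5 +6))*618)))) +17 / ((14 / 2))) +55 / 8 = 9229 / 56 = 164.80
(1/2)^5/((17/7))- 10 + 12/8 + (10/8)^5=-94619/17408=-5.44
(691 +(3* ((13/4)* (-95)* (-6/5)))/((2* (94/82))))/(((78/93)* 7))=6852581/34216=200.27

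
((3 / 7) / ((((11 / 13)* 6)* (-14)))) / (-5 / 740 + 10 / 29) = -13949 / 782089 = -0.02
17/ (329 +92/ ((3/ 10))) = 51/ 1907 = 0.03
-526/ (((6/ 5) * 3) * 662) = -1315/ 5958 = -0.22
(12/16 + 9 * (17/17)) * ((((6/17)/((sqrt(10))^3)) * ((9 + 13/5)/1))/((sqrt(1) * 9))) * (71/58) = 923 * sqrt(10)/17000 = 0.17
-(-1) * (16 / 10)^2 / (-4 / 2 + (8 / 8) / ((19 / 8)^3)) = -219488 / 165075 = -1.33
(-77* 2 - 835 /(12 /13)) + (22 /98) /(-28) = -1058.59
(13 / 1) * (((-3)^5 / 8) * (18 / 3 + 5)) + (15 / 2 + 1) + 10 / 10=-34673 / 8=-4334.12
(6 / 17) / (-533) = -6 / 9061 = -0.00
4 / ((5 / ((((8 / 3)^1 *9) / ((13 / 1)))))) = 96 / 65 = 1.48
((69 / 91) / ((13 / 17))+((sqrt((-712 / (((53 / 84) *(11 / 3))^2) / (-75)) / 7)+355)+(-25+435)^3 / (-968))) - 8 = -10141880321 / 143143+24 *sqrt(3738) / 2915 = -70850.89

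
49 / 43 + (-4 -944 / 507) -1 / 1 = -124754 / 21801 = -5.72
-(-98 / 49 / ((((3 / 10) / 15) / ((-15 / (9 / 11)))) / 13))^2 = -5112250000 / 9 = -568027777.78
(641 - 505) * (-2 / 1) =-272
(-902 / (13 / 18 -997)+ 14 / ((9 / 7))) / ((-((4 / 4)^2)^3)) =-1903558 / 161397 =-11.79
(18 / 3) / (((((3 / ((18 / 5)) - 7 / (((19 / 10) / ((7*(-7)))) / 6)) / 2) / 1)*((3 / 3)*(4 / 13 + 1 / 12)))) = 213408 / 7538075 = 0.03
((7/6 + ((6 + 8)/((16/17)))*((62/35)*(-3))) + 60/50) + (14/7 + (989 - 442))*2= 61279/60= 1021.32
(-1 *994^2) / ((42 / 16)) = -1129184 / 3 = -376394.67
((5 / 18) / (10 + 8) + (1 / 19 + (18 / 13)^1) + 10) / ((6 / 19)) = 916535 / 25272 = 36.27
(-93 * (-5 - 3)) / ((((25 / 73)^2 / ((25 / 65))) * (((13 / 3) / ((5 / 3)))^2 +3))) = 991194 / 3965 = 249.99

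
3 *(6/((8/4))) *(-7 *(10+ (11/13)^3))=-1467963/2197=-668.17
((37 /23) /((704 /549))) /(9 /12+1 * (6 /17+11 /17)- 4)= -2257 /4048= -0.56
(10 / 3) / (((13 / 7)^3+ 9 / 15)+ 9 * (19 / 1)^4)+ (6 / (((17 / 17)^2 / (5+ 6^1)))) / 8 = 199140216851 / 24138199788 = 8.25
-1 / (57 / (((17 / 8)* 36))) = -51 / 38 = -1.34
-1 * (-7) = 7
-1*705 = -705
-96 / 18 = -16 / 3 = -5.33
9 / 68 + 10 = 689 / 68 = 10.13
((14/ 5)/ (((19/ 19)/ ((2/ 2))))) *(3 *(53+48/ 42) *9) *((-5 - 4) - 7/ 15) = -968724/ 25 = -38748.96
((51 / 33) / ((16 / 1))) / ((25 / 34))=289 / 2200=0.13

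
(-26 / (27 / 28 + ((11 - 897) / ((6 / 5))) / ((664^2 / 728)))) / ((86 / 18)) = 270820368 / 12682291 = 21.35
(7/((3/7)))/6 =49/18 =2.72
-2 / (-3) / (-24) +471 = 16955 / 36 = 470.97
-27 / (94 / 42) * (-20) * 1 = 11340 / 47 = 241.28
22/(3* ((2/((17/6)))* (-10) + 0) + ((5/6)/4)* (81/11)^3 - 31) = 3982352/5612719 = 0.71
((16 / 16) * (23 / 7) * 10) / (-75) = -46 / 105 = -0.44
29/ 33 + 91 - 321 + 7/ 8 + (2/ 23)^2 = -31874897/ 139656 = -228.24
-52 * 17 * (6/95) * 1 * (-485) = 514488/19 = 27078.32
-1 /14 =-0.07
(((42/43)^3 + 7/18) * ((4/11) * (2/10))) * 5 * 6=7560532/2623731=2.88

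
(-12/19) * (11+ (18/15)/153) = -11228/1615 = -6.95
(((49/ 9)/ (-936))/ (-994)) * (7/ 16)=49/ 19139328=0.00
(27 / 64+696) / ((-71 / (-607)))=27054597 / 4544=5953.92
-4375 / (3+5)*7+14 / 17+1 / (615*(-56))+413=-999502621 / 292740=-3414.30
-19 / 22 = -0.86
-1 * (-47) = 47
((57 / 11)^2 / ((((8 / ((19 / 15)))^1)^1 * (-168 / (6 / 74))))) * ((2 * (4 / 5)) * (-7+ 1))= 61731 / 3133900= 0.02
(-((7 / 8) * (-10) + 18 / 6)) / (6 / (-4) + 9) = 23 / 30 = 0.77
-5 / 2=-2.50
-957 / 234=-319 / 78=-4.09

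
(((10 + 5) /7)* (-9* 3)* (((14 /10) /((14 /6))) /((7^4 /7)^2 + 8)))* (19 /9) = -57 /91511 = -0.00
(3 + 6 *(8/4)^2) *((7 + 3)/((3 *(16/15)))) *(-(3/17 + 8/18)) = -7125/136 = -52.39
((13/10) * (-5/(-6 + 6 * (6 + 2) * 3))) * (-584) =1898/69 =27.51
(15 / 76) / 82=15 / 6232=0.00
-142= -142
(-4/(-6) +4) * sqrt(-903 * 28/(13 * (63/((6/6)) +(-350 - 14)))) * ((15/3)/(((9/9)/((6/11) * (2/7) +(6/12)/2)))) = 625 * sqrt(273)/429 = 24.07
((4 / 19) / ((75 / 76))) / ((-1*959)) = -16 / 71925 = -0.00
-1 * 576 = -576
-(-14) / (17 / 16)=224 / 17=13.18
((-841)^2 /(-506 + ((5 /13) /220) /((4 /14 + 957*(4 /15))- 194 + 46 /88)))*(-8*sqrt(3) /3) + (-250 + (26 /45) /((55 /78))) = -205574 /825 + 2341399997144*sqrt(3) /628152919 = 6206.93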